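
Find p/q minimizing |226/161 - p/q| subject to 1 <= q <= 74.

Expand x = 226/161 as a continued fraction with the Euclidean algorithm:
  226 = 1*161 + 65, so a_0 = 1.
  161 = 2*65 + 31, so a_1 = 2.
  65 = 2*31 + 3, so a_2 = 2.
  31 = 10*3 + 1, so a_3 = 10.
  3 = 3*1 + 0, so a_4 = 3.
so x = [1; 2, 2, 10, 3].
Convergents (p_i = a_i*p_{i-1} + p_{i-2}, q_i = a_i*q_{i-1} + q_{i-2} with p_{-2}=0, p_{-1}=1, q_{-2}=1, q_{-1}=0), until the denominator exceeds 74:
  i=0: a_0=1, p_0 = 1*1 + 0 = 1, q_0 = 1*0 + 1 = 1.
  i=1: a_1=2, p_1 = 2*1 + 1 = 3, q_1 = 2*1 + 0 = 2.
  i=2: a_2=2, p_2 = 2*3 + 1 = 7, q_2 = 2*2 + 1 = 5.
  i=3: a_3=10, p_3 = 10*7 + 3 = 73, q_3 = 10*5 + 2 = 52.
  i=4: a_4=3, p_4 = 3*73 + 7 = 226, q_4 = 3*52 + 5 = 161.
q_4 = 161 > 74, so the last convergent with denominator <= 74 is p_3/q_3 = 73/52.
The closest fraction with denominator <= 74 is either p_3/q_3 or the intermediate fraction (k*p_3 + p_2)/(k*q_3 + q_2) with the largest k >= 1 whose denominator stays <= 74; these approach x as k grows, and every other convergent or intermediate fraction in range is farther away.
Largest k: floor((74 - q_2)/q_3) = floor((74 - 5)/52) = 1.
That gives (1*73 + 7)/(1*52 + 5) = 80/57.
Compare the errors: |x - 73/52| = |226*52 - 73*161|/(161*52) = 1/8372, and |x - 80/57| = |226*57 - 80*161|/(161*57) = 2/9177.
Cross-multiplying, 1*9177 = 9177 < 16744 = 2*8372, so 1/8372 is smaller: the convergent 73/52 is closer to x than 80/57.

73/52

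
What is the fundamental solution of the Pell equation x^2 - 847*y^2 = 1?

First expand sqrt(847) as a continued fraction. With x_i = (sqrt(847) + m_i)/d_i and (m_0, d_0) = (0, 1): a_0 = floor(sqrt(847)) = 29, since 29^2 = 841 <= 847 < 900 = 30^2.
Iterate m_{i+1} = d_i*a_i - m_i, d_{i+1} = (847 - m_{i+1}^2)/d_i, a_{i+1} = floor((a_0 + m_{i+1})/d_{i+1}):
  m_1 = 1*29 - 0 = 29, d_1 = (847 - 29^2)/1 = 6/1 = 6, a_1 = floor((29 + 29)/6) = 9.
  m_2 = 6*9 - 29 = 25, d_2 = (847 - 25^2)/6 = 222/6 = 37, a_2 = floor((29 + 25)/37) = 1.
  m_3 = 37*1 - 25 = 12, d_3 = (847 - 12^2)/37 = 703/37 = 19, a_3 = floor((29 + 12)/19) = 2.
  m_4 = 19*2 - 12 = 26, d_4 = (847 - 26^2)/19 = 171/19 = 9, a_4 = floor((29 + 26)/9) = 6.
  m_5 = 9*6 - 26 = 28, d_5 = (847 - 28^2)/9 = 63/9 = 7, a_5 = floor((29 + 28)/7) = 8.
  m_6 = 7*8 - 28 = 28, d_6 = (847 - 28^2)/7 = 63/7 = 9, a_6 = floor((29 + 28)/9) = 6.
  m_7 = 9*6 - 28 = 26, d_7 = (847 - 26^2)/9 = 171/9 = 19, a_7 = floor((29 + 26)/19) = 2.
  m_8 = 19*2 - 26 = 12, d_8 = (847 - 12^2)/19 = 703/19 = 37, a_8 = floor((29 + 12)/37) = 1.
  m_9 = 37*1 - 12 = 25, d_9 = (847 - 25^2)/37 = 222/37 = 6, a_9 = floor((29 + 25)/6) = 9.
  m_10 = 6*9 - 25 = 29, d_10 = (847 - 29^2)/6 = 6/6 = 1, a_10 = floor((29 + 29)/1) = 58.
  m_11 = 1*58 - 29 = 29, d_11 = (847 - 29^2)/1 = 6/1 = 6: (m_11, d_11) = (m_1, d_1) = (29, 6), so from here the quotients repeat a_1, ..., a_10; the period length is 10.
So sqrt(847) = [29; (9, 1, 2, 6, 8, 6, 2, 1, 9, 58)] with period length k = 10.
k is even, so the fundamental solution of x^2 - 847y^2 = 1 is (p_{k-1}, q_{k-1}) = (p_9, q_9); compute convergents through index 9.
Convergents (p_i = a_i*p_{i-1} + p_{i-2}, q_i = a_i*q_{i-1} + q_{i-2} with p_{-2}=0, p_{-1}=1, q_{-2}=1, q_{-1}=0):
  i=0: a_0=29, p_0 = 29*1 + 0 = 29, q_0 = 29*0 + 1 = 1.
  i=1: a_1=9, p_1 = 9*29 + 1 = 262, q_1 = 9*1 + 0 = 9.
  i=2: a_2=1, p_2 = 1*262 + 29 = 291, q_2 = 1*9 + 1 = 10.
  i=3: a_3=2, p_3 = 2*291 + 262 = 844, q_3 = 2*10 + 9 = 29.
  i=4: a_4=6, p_4 = 6*844 + 291 = 5355, q_4 = 6*29 + 10 = 184.
  i=5: a_5=8, p_5 = 8*5355 + 844 = 43684, q_5 = 8*184 + 29 = 1501.
  i=6: a_6=6, p_6 = 6*43684 + 5355 = 267459, q_6 = 6*1501 + 184 = 9190.
  i=7: a_7=2, p_7 = 2*267459 + 43684 = 578602, q_7 = 2*9190 + 1501 = 19881.
  i=8: a_8=1, p_8 = 1*578602 + 267459 = 846061, q_8 = 1*19881 + 9190 = 29071.
  i=9: a_9=9, p_9 = 9*846061 + 578602 = 8193151, q_9 = 9*29071 + 19881 = 281520.
Check: 8193151^2 - 847*281520^2 = 67127723308801 - 67127723308800 = 1, so (x, y) = (8193151, 281520) solves the equation, and by the theorem it is the least positive solution.

(x, y) = (8193151, 281520)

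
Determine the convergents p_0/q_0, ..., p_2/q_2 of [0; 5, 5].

0/1, 1/5, 5/26

Using the convergent recurrence p_i = a_i*p_{i-1} + p_{i-2}, q_i = a_i*q_{i-1} + q_{i-2} with p_{-2}=0, p_{-1}=1, q_{-2}=1, q_{-1}=0:
  i=0: a_0=0, p_0 = 0*1 + 0 = 0, q_0 = 0*0 + 1 = 1.
  i=1: a_1=5, p_1 = 5*0 + 1 = 1, q_1 = 5*1 + 0 = 5.
  i=2: a_2=5, p_2 = 5*1 + 0 = 5, q_2 = 5*5 + 1 = 26.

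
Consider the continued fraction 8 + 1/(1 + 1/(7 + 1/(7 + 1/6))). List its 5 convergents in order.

Using the convergent recurrence p_i = a_i*p_{i-1} + p_{i-2}, q_i = a_i*q_{i-1} + q_{i-2} with p_{-2}=0, p_{-1}=1, q_{-2}=1, q_{-1}=0:
  i=0: a_0=8, p_0 = 8*1 + 0 = 8, q_0 = 8*0 + 1 = 1.
  i=1: a_1=1, p_1 = 1*8 + 1 = 9, q_1 = 1*1 + 0 = 1.
  i=2: a_2=7, p_2 = 7*9 + 8 = 71, q_2 = 7*1 + 1 = 8.
  i=3: a_3=7, p_3 = 7*71 + 9 = 506, q_3 = 7*8 + 1 = 57.
  i=4: a_4=6, p_4 = 6*506 + 71 = 3107, q_4 = 6*57 + 8 = 350.

8/1, 9/1, 71/8, 506/57, 3107/350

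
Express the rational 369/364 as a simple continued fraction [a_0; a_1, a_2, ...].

Run the Euclidean algorithm on 369 and 364; the successive quotients are the partial quotients a_0, a_1, ... (each step inverts the fractional part left over by the previous one):
  369 = 1*364 + 5, so a_0 = 1.
  364 = 72*5 + 4, so a_1 = 72.
  5 = 1*4 + 1, so a_2 = 1.
  4 = 4*1 + 0, so a_3 = 4.
The remainder reaches 0 after 4 divisions, so the expansion has 4 partial quotients, read off in order.

[1; 72, 1, 4]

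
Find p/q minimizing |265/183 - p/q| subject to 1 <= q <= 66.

Expand x = 265/183 as a continued fraction with the Euclidean algorithm:
  265 = 1*183 + 82, so a_0 = 1.
  183 = 2*82 + 19, so a_1 = 2.
  82 = 4*19 + 6, so a_2 = 4.
  19 = 3*6 + 1, so a_3 = 3.
  6 = 6*1 + 0, so a_4 = 6.
so x = [1; 2, 4, 3, 6].
Convergents (p_i = a_i*p_{i-1} + p_{i-2}, q_i = a_i*q_{i-1} + q_{i-2} with p_{-2}=0, p_{-1}=1, q_{-2}=1, q_{-1}=0), until the denominator exceeds 66:
  i=0: a_0=1, p_0 = 1*1 + 0 = 1, q_0 = 1*0 + 1 = 1.
  i=1: a_1=2, p_1 = 2*1 + 1 = 3, q_1 = 2*1 + 0 = 2.
  i=2: a_2=4, p_2 = 4*3 + 1 = 13, q_2 = 4*2 + 1 = 9.
  i=3: a_3=3, p_3 = 3*13 + 3 = 42, q_3 = 3*9 + 2 = 29.
  i=4: a_4=6, p_4 = 6*42 + 13 = 265, q_4 = 6*29 + 9 = 183.
q_4 = 183 > 66, so the last convergent with denominator <= 66 is p_3/q_3 = 42/29.
The closest fraction with denominator <= 66 is either p_3/q_3 or the intermediate fraction (k*p_3 + p_2)/(k*q_3 + q_2) with the largest k >= 1 whose denominator stays <= 66; these approach x as k grows, and every other convergent or intermediate fraction in range is farther away.
Largest k: floor((66 - q_2)/q_3) = floor((66 - 9)/29) = 1.
That gives (1*42 + 13)/(1*29 + 9) = 55/38.
Compare the errors: |x - 42/29| = |265*29 - 42*183|/(183*29) = 1/5307, and |x - 55/38| = |265*38 - 55*183|/(183*38) = 5/6954.
Cross-multiplying, 1*6954 = 6954 < 26535 = 5*5307, so 1/5307 is smaller: the convergent 42/29 is closer to x than 55/38.

42/29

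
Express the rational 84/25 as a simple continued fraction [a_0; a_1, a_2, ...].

[3; 2, 1, 3, 2]

Run the Euclidean algorithm on 84 and 25; the successive quotients are the partial quotients a_0, a_1, ... (each step inverts the fractional part left over by the previous one):
  84 = 3*25 + 9, so a_0 = 3.
  25 = 2*9 + 7, so a_1 = 2.
  9 = 1*7 + 2, so a_2 = 1.
  7 = 3*2 + 1, so a_3 = 3.
  2 = 2*1 + 0, so a_4 = 2.
The remainder reaches 0 after 5 divisions, so the expansion has 5 partial quotients, read off in order.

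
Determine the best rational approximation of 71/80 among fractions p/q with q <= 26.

Expand x = 71/80 as a continued fraction with the Euclidean algorithm:
  71 = 0*80 + 71, so a_0 = 0.
  80 = 1*71 + 9, so a_1 = 1.
  71 = 7*9 + 8, so a_2 = 7.
  9 = 1*8 + 1, so a_3 = 1.
  8 = 8*1 + 0, so a_4 = 8.
so x = [0; 1, 7, 1, 8].
Convergents (p_i = a_i*p_{i-1} + p_{i-2}, q_i = a_i*q_{i-1} + q_{i-2} with p_{-2}=0, p_{-1}=1, q_{-2}=1, q_{-1}=0), until the denominator exceeds 26:
  i=0: a_0=0, p_0 = 0*1 + 0 = 0, q_0 = 0*0 + 1 = 1.
  i=1: a_1=1, p_1 = 1*0 + 1 = 1, q_1 = 1*1 + 0 = 1.
  i=2: a_2=7, p_2 = 7*1 + 0 = 7, q_2 = 7*1 + 1 = 8.
  i=3: a_3=1, p_3 = 1*7 + 1 = 8, q_3 = 1*8 + 1 = 9.
  i=4: a_4=8, p_4 = 8*8 + 7 = 71, q_4 = 8*9 + 8 = 80.
q_4 = 80 > 26, so the last convergent with denominator <= 26 is p_3/q_3 = 8/9.
The closest fraction with denominator <= 26 is either p_3/q_3 or the intermediate fraction (k*p_3 + p_2)/(k*q_3 + q_2) with the largest k >= 1 whose denominator stays <= 26; these approach x as k grows, and every other convergent or intermediate fraction in range is farther away.
Largest k: floor((26 - q_2)/q_3) = floor((26 - 8)/9) = 2.
That gives (2*8 + 7)/(2*9 + 8) = 23/26.
Compare the errors: |x - 8/9| = |71*9 - 8*80|/(80*9) = 1/720, and |x - 23/26| = |71*26 - 23*80|/(80*26) = 6/2080.
Cross-multiplying, 1*2080 = 2080 < 4320 = 6*720, so 1/720 is smaller: the convergent 8/9 is closer to x than 23/26.

8/9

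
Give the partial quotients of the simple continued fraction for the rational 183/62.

Run the Euclidean algorithm on 183 and 62; the successive quotients are the partial quotients a_0, a_1, ... (each step inverts the fractional part left over by the previous one):
  183 = 2*62 + 59, so a_0 = 2.
  62 = 1*59 + 3, so a_1 = 1.
  59 = 19*3 + 2, so a_2 = 19.
  3 = 1*2 + 1, so a_3 = 1.
  2 = 2*1 + 0, so a_4 = 2.
The remainder reaches 0 after 5 divisions, so the expansion has 5 partial quotients, read off in order.

[2; 1, 19, 1, 2]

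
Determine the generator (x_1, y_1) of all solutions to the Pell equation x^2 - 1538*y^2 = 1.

(x, y) = (813603, 20746)

First expand sqrt(1538) as a continued fraction. With x_i = (sqrt(1538) + m_i)/d_i and (m_0, d_0) = (0, 1): a_0 = floor(sqrt(1538)) = 39, since 39^2 = 1521 <= 1538 < 1600 = 40^2.
Iterate m_{i+1} = d_i*a_i - m_i, d_{i+1} = (1538 - m_{i+1}^2)/d_i, a_{i+1} = floor((a_0 + m_{i+1})/d_{i+1}):
  m_1 = 1*39 - 0 = 39, d_1 = (1538 - 39^2)/1 = 17/1 = 17, a_1 = floor((39 + 39)/17) = 4.
  m_2 = 17*4 - 39 = 29, d_2 = (1538 - 29^2)/17 = 697/17 = 41, a_2 = floor((39 + 29)/41) = 1.
  m_3 = 41*1 - 29 = 12, d_3 = (1538 - 12^2)/41 = 1394/41 = 34, a_3 = floor((39 + 12)/34) = 1.
  m_4 = 34*1 - 12 = 22, d_4 = (1538 - 22^2)/34 = 1054/34 = 31, a_4 = floor((39 + 22)/31) = 1.
  m_5 = 31*1 - 22 = 9, d_5 = (1538 - 9^2)/31 = 1457/31 = 47, a_5 = floor((39 + 9)/47) = 1.
  m_6 = 47*1 - 9 = 38, d_6 = (1538 - 38^2)/47 = 94/47 = 2, a_6 = floor((39 + 38)/2) = 38.
  m_7 = 2*38 - 38 = 38, d_7 = (1538 - 38^2)/2 = 94/2 = 47, a_7 = floor((39 + 38)/47) = 1.
  m_8 = 47*1 - 38 = 9, d_8 = (1538 - 9^2)/47 = 1457/47 = 31, a_8 = floor((39 + 9)/31) = 1.
  m_9 = 31*1 - 9 = 22, d_9 = (1538 - 22^2)/31 = 1054/31 = 34, a_9 = floor((39 + 22)/34) = 1.
  m_10 = 34*1 - 22 = 12, d_10 = (1538 - 12^2)/34 = 1394/34 = 41, a_10 = floor((39 + 12)/41) = 1.
  m_11 = 41*1 - 12 = 29, d_11 = (1538 - 29^2)/41 = 697/41 = 17, a_11 = floor((39 + 29)/17) = 4.
  m_12 = 17*4 - 29 = 39, d_12 = (1538 - 39^2)/17 = 17/17 = 1, a_12 = floor((39 + 39)/1) = 78.
  m_13 = 1*78 - 39 = 39, d_13 = (1538 - 39^2)/1 = 17/1 = 17: (m_13, d_13) = (m_1, d_1) = (39, 17), so from here the quotients repeat a_1, ..., a_12; the period length is 12.
So sqrt(1538) = [39; (4, 1, 1, 1, 1, 38, 1, 1, 1, 1, 4, 78)] with period length k = 12.
k is even, so the fundamental solution of x^2 - 1538y^2 = 1 is (p_{k-1}, q_{k-1}) = (p_11, q_11); compute convergents through index 11.
Convergents (p_i = a_i*p_{i-1} + p_{i-2}, q_i = a_i*q_{i-1} + q_{i-2} with p_{-2}=0, p_{-1}=1, q_{-2}=1, q_{-1}=0):
  i=0: a_0=39, p_0 = 39*1 + 0 = 39, q_0 = 39*0 + 1 = 1.
  i=1: a_1=4, p_1 = 4*39 + 1 = 157, q_1 = 4*1 + 0 = 4.
  i=2: a_2=1, p_2 = 1*157 + 39 = 196, q_2 = 1*4 + 1 = 5.
  i=3: a_3=1, p_3 = 1*196 + 157 = 353, q_3 = 1*5 + 4 = 9.
  i=4: a_4=1, p_4 = 1*353 + 196 = 549, q_4 = 1*9 + 5 = 14.
  i=5: a_5=1, p_5 = 1*549 + 353 = 902, q_5 = 1*14 + 9 = 23.
  i=6: a_6=38, p_6 = 38*902 + 549 = 34825, q_6 = 38*23 + 14 = 888.
  i=7: a_7=1, p_7 = 1*34825 + 902 = 35727, q_7 = 1*888 + 23 = 911.
  i=8: a_8=1, p_8 = 1*35727 + 34825 = 70552, q_8 = 1*911 + 888 = 1799.
  i=9: a_9=1, p_9 = 1*70552 + 35727 = 106279, q_9 = 1*1799 + 911 = 2710.
  i=10: a_10=1, p_10 = 1*106279 + 70552 = 176831, q_10 = 1*2710 + 1799 = 4509.
  i=11: a_11=4, p_11 = 4*176831 + 106279 = 813603, q_11 = 4*4509 + 2710 = 20746.
Check: 813603^2 - 1538*20746^2 = 661949841609 - 661949841608 = 1, so (x, y) = (813603, 20746) solves the equation, and by the theorem it is the least positive solution.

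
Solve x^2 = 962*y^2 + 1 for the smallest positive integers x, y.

First expand sqrt(962) as a continued fraction. With x_i = (sqrt(962) + m_i)/d_i and (m_0, d_0) = (0, 1): a_0 = floor(sqrt(962)) = 31, since 31^2 = 961 <= 962 < 1024 = 32^2.
Iterate m_{i+1} = d_i*a_i - m_i, d_{i+1} = (962 - m_{i+1}^2)/d_i, a_{i+1} = floor((a_0 + m_{i+1})/d_{i+1}):
  m_1 = 1*31 - 0 = 31, d_1 = (962 - 31^2)/1 = 1/1 = 1, a_1 = floor((31 + 31)/1) = 62.
  m_2 = 1*62 - 31 = 31, d_2 = (962 - 31^2)/1 = 1/1 = 1: (m_2, d_2) = (m_1, d_1) = (31, 1), so from here the quotient a_1 repeats; the period length is 1.
So sqrt(962) = [31; (62)] with period length k = 1.
k is odd, so (p_{k-1}, q_{k-1}) only solves x^2 - 962y^2 = -1 and the fundamental solution of x^2 - 962y^2 = 1 is (p_{2k-1}, q_{2k-1}) = (p_1, q_1); compute convergents through index 1, running through the period twice.
Convergents (p_i = a_i*p_{i-1} + p_{i-2}, q_i = a_i*q_{i-1} + q_{i-2} with p_{-2}=0, p_{-1}=1, q_{-2}=1, q_{-1}=0):
  i=0: a_0=31, p_0 = 31*1 + 0 = 31, q_0 = 31*0 + 1 = 1.
  i=1: a_1=62, p_1 = 62*31 + 1 = 1923, q_1 = 62*1 + 0 = 62.
Indeed p_0^2 - 962*q_0^2 = 961 - 962 = -1, not +1.
Check: 1923^2 - 962*62^2 = 3697929 - 3697928 = 1, so (x, y) = (1923, 62) solves the equation, and by the theorem it is the least positive solution.

(x, y) = (1923, 62)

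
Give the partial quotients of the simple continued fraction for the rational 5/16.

Run the Euclidean algorithm on 5 and 16; the successive quotients are the partial quotients a_0, a_1, ... (each step inverts the fractional part left over by the previous one):
  5 = 0*16 + 5, so a_0 = 0.
  16 = 3*5 + 1, so a_1 = 3.
  5 = 5*1 + 0, so a_2 = 5.
The remainder reaches 0 after 3 divisions, so the expansion has 3 partial quotients, read off in order.

[0; 3, 5]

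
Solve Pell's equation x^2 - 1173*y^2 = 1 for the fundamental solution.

(x, y) = (137, 4)

First expand sqrt(1173) as a continued fraction. With x_i = (sqrt(1173) + m_i)/d_i and (m_0, d_0) = (0, 1): a_0 = floor(sqrt(1173)) = 34, since 34^2 = 1156 <= 1173 < 1225 = 35^2.
Iterate m_{i+1} = d_i*a_i - m_i, d_{i+1} = (1173 - m_{i+1}^2)/d_i, a_{i+1} = floor((a_0 + m_{i+1})/d_{i+1}):
  m_1 = 1*34 - 0 = 34, d_1 = (1173 - 34^2)/1 = 17/1 = 17, a_1 = floor((34 + 34)/17) = 4.
  m_2 = 17*4 - 34 = 34, d_2 = (1173 - 34^2)/17 = 17/17 = 1, a_2 = floor((34 + 34)/1) = 68.
  m_3 = 1*68 - 34 = 34, d_3 = (1173 - 34^2)/1 = 17/1 = 17: (m_3, d_3) = (m_1, d_1) = (34, 17), so from here the quotients repeat a_1, a_2; the period length is 2.
So sqrt(1173) = [34; (4, 68)] with period length k = 2.
k is even, so the fundamental solution of x^2 - 1173y^2 = 1 is (p_{k-1}, q_{k-1}) = (p_1, q_1); compute convergents through index 1.
Convergents (p_i = a_i*p_{i-1} + p_{i-2}, q_i = a_i*q_{i-1} + q_{i-2} with p_{-2}=0, p_{-1}=1, q_{-2}=1, q_{-1}=0):
  i=0: a_0=34, p_0 = 34*1 + 0 = 34, q_0 = 34*0 + 1 = 1.
  i=1: a_1=4, p_1 = 4*34 + 1 = 137, q_1 = 4*1 + 0 = 4.
Check: 137^2 - 1173*4^2 = 18769 - 18768 = 1, so (x, y) = (137, 4) solves the equation, and by the theorem it is the least positive solution.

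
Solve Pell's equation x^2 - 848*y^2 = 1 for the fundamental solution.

(x, y) = (66249, 2275)

First expand sqrt(848) as a continued fraction. With x_i = (sqrt(848) + m_i)/d_i and (m_0, d_0) = (0, 1): a_0 = floor(sqrt(848)) = 29, since 29^2 = 841 <= 848 < 900 = 30^2.
Iterate m_{i+1} = d_i*a_i - m_i, d_{i+1} = (848 - m_{i+1}^2)/d_i, a_{i+1} = floor((a_0 + m_{i+1})/d_{i+1}):
  m_1 = 1*29 - 0 = 29, d_1 = (848 - 29^2)/1 = 7/1 = 7, a_1 = floor((29 + 29)/7) = 8.
  m_2 = 7*8 - 29 = 27, d_2 = (848 - 27^2)/7 = 119/7 = 17, a_2 = floor((29 + 27)/17) = 3.
  m_3 = 17*3 - 27 = 24, d_3 = (848 - 24^2)/17 = 272/17 = 16, a_3 = floor((29 + 24)/16) = 3.
  m_4 = 16*3 - 24 = 24, d_4 = (848 - 24^2)/16 = 272/16 = 17, a_4 = floor((29 + 24)/17) = 3.
  m_5 = 17*3 - 24 = 27, d_5 = (848 - 27^2)/17 = 119/17 = 7, a_5 = floor((29 + 27)/7) = 8.
  m_6 = 7*8 - 27 = 29, d_6 = (848 - 29^2)/7 = 7/7 = 1, a_6 = floor((29 + 29)/1) = 58.
  m_7 = 1*58 - 29 = 29, d_7 = (848 - 29^2)/1 = 7/1 = 7: (m_7, d_7) = (m_1, d_1) = (29, 7), so from here the quotients repeat a_1, ..., a_6; the period length is 6.
So sqrt(848) = [29; (8, 3, 3, 3, 8, 58)] with period length k = 6.
k is even, so the fundamental solution of x^2 - 848y^2 = 1 is (p_{k-1}, q_{k-1}) = (p_5, q_5); compute convergents through index 5.
Convergents (p_i = a_i*p_{i-1} + p_{i-2}, q_i = a_i*q_{i-1} + q_{i-2} with p_{-2}=0, p_{-1}=1, q_{-2}=1, q_{-1}=0):
  i=0: a_0=29, p_0 = 29*1 + 0 = 29, q_0 = 29*0 + 1 = 1.
  i=1: a_1=8, p_1 = 8*29 + 1 = 233, q_1 = 8*1 + 0 = 8.
  i=2: a_2=3, p_2 = 3*233 + 29 = 728, q_2 = 3*8 + 1 = 25.
  i=3: a_3=3, p_3 = 3*728 + 233 = 2417, q_3 = 3*25 + 8 = 83.
  i=4: a_4=3, p_4 = 3*2417 + 728 = 7979, q_4 = 3*83 + 25 = 274.
  i=5: a_5=8, p_5 = 8*7979 + 2417 = 66249, q_5 = 8*274 + 83 = 2275.
Check: 66249^2 - 848*2275^2 = 4388930001 - 4388930000 = 1, so (x, y) = (66249, 2275) solves the equation, and by the theorem it is the least positive solution.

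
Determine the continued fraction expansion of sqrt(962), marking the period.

[31; (62)]

Write x_i = (sqrt(962) + m_i)/d_i with (m_0, d_0) = (0, 1). a_0 = floor(sqrt(962)) = 31, since 31^2 = 961 <= 962 < 1024 = 32^2.
Iterate m_{i+1} = d_i*a_i - m_i, d_{i+1} = (962 - m_{i+1}^2)/d_i, a_{i+1} = floor((a_0 + m_{i+1})/d_{i+1}):
  m_1 = 1*31 - 0 = 31, d_1 = (962 - 31^2)/1 = 1/1 = 1, a_1 = floor((31 + 31)/1) = 62.
  m_2 = 1*62 - 31 = 31, d_2 = (962 - 31^2)/1 = 1/1 = 1: (m_2, d_2) = (m_1, d_1) = (31, 1), so from here the quotient a_1 repeats; the period length is 1.
Hence the expansion of sqrt(962) is a_0 = 31 followed by the repeating block 62 (period 1).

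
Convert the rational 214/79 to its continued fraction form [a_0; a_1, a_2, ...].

[2; 1, 2, 2, 3, 3]

Run the Euclidean algorithm on 214 and 79; the successive quotients are the partial quotients a_0, a_1, ... (each step inverts the fractional part left over by the previous one):
  214 = 2*79 + 56, so a_0 = 2.
  79 = 1*56 + 23, so a_1 = 1.
  56 = 2*23 + 10, so a_2 = 2.
  23 = 2*10 + 3, so a_3 = 2.
  10 = 3*3 + 1, so a_4 = 3.
  3 = 3*1 + 0, so a_5 = 3.
The remainder reaches 0 after 6 divisions, so the expansion has 6 partial quotients, read off in order.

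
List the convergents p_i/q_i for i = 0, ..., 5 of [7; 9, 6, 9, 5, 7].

7/1, 64/9, 391/55, 3583/504, 18306/2575, 131725/18529

Using the convergent recurrence p_i = a_i*p_{i-1} + p_{i-2}, q_i = a_i*q_{i-1} + q_{i-2} with p_{-2}=0, p_{-1}=1, q_{-2}=1, q_{-1}=0:
  i=0: a_0=7, p_0 = 7*1 + 0 = 7, q_0 = 7*0 + 1 = 1.
  i=1: a_1=9, p_1 = 9*7 + 1 = 64, q_1 = 9*1 + 0 = 9.
  i=2: a_2=6, p_2 = 6*64 + 7 = 391, q_2 = 6*9 + 1 = 55.
  i=3: a_3=9, p_3 = 9*391 + 64 = 3583, q_3 = 9*55 + 9 = 504.
  i=4: a_4=5, p_4 = 5*3583 + 391 = 18306, q_4 = 5*504 + 55 = 2575.
  i=5: a_5=7, p_5 = 7*18306 + 3583 = 131725, q_5 = 7*2575 + 504 = 18529.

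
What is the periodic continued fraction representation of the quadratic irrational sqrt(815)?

[28; (1, 1, 4, 1, 2, 5, 2, 1, 4, 1, 1, 56)]

Write x_i = (sqrt(815) + m_i)/d_i with (m_0, d_0) = (0, 1). a_0 = floor(sqrt(815)) = 28, since 28^2 = 784 <= 815 < 841 = 29^2.
Iterate m_{i+1} = d_i*a_i - m_i, d_{i+1} = (815 - m_{i+1}^2)/d_i, a_{i+1} = floor((a_0 + m_{i+1})/d_{i+1}):
  m_1 = 1*28 - 0 = 28, d_1 = (815 - 28^2)/1 = 31/1 = 31, a_1 = floor((28 + 28)/31) = 1.
  m_2 = 31*1 - 28 = 3, d_2 = (815 - 3^2)/31 = 806/31 = 26, a_2 = floor((28 + 3)/26) = 1.
  m_3 = 26*1 - 3 = 23, d_3 = (815 - 23^2)/26 = 286/26 = 11, a_3 = floor((28 + 23)/11) = 4.
  m_4 = 11*4 - 23 = 21, d_4 = (815 - 21^2)/11 = 374/11 = 34, a_4 = floor((28 + 21)/34) = 1.
  m_5 = 34*1 - 21 = 13, d_5 = (815 - 13^2)/34 = 646/34 = 19, a_5 = floor((28 + 13)/19) = 2.
  m_6 = 19*2 - 13 = 25, d_6 = (815 - 25^2)/19 = 190/19 = 10, a_6 = floor((28 + 25)/10) = 5.
  m_7 = 10*5 - 25 = 25, d_7 = (815 - 25^2)/10 = 190/10 = 19, a_7 = floor((28 + 25)/19) = 2.
  m_8 = 19*2 - 25 = 13, d_8 = (815 - 13^2)/19 = 646/19 = 34, a_8 = floor((28 + 13)/34) = 1.
  m_9 = 34*1 - 13 = 21, d_9 = (815 - 21^2)/34 = 374/34 = 11, a_9 = floor((28 + 21)/11) = 4.
  m_10 = 11*4 - 21 = 23, d_10 = (815 - 23^2)/11 = 286/11 = 26, a_10 = floor((28 + 23)/26) = 1.
  m_11 = 26*1 - 23 = 3, d_11 = (815 - 3^2)/26 = 806/26 = 31, a_11 = floor((28 + 3)/31) = 1.
  m_12 = 31*1 - 3 = 28, d_12 = (815 - 28^2)/31 = 31/31 = 1, a_12 = floor((28 + 28)/1) = 56.
  m_13 = 1*56 - 28 = 28, d_13 = (815 - 28^2)/1 = 31/1 = 31: (m_13, d_13) = (m_1, d_1) = (28, 31), so from here the quotients repeat a_1, ..., a_12; the period length is 12.
Hence the expansion of sqrt(815) is a_0 = 28 followed by the repeating block 1, 1, 4, 1, 2, 5, 2, 1, 4, 1, 1, 56 (period 12).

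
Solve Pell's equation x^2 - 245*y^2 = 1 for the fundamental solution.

(x, y) = (51841, 3312)

First expand sqrt(245) as a continued fraction. With x_i = (sqrt(245) + m_i)/d_i and (m_0, d_0) = (0, 1): a_0 = floor(sqrt(245)) = 15, since 15^2 = 225 <= 245 < 256 = 16^2.
Iterate m_{i+1} = d_i*a_i - m_i, d_{i+1} = (245 - m_{i+1}^2)/d_i, a_{i+1} = floor((a_0 + m_{i+1})/d_{i+1}):
  m_1 = 1*15 - 0 = 15, d_1 = (245 - 15^2)/1 = 20/1 = 20, a_1 = floor((15 + 15)/20) = 1.
  m_2 = 20*1 - 15 = 5, d_2 = (245 - 5^2)/20 = 220/20 = 11, a_2 = floor((15 + 5)/11) = 1.
  m_3 = 11*1 - 5 = 6, d_3 = (245 - 6^2)/11 = 209/11 = 19, a_3 = floor((15 + 6)/19) = 1.
  m_4 = 19*1 - 6 = 13, d_4 = (245 - 13^2)/19 = 76/19 = 4, a_4 = floor((15 + 13)/4) = 7.
  m_5 = 4*7 - 13 = 15, d_5 = (245 - 15^2)/4 = 20/4 = 5, a_5 = floor((15 + 15)/5) = 6.
  m_6 = 5*6 - 15 = 15, d_6 = (245 - 15^2)/5 = 20/5 = 4, a_6 = floor((15 + 15)/4) = 7.
  m_7 = 4*7 - 15 = 13, d_7 = (245 - 13^2)/4 = 76/4 = 19, a_7 = floor((15 + 13)/19) = 1.
  m_8 = 19*1 - 13 = 6, d_8 = (245 - 6^2)/19 = 209/19 = 11, a_8 = floor((15 + 6)/11) = 1.
  m_9 = 11*1 - 6 = 5, d_9 = (245 - 5^2)/11 = 220/11 = 20, a_9 = floor((15 + 5)/20) = 1.
  m_10 = 20*1 - 5 = 15, d_10 = (245 - 15^2)/20 = 20/20 = 1, a_10 = floor((15 + 15)/1) = 30.
  m_11 = 1*30 - 15 = 15, d_11 = (245 - 15^2)/1 = 20/1 = 20: (m_11, d_11) = (m_1, d_1) = (15, 20), so from here the quotients repeat a_1, ..., a_10; the period length is 10.
So sqrt(245) = [15; (1, 1, 1, 7, 6, 7, 1, 1, 1, 30)] with period length k = 10.
k is even, so the fundamental solution of x^2 - 245y^2 = 1 is (p_{k-1}, q_{k-1}) = (p_9, q_9); compute convergents through index 9.
Convergents (p_i = a_i*p_{i-1} + p_{i-2}, q_i = a_i*q_{i-1} + q_{i-2} with p_{-2}=0, p_{-1}=1, q_{-2}=1, q_{-1}=0):
  i=0: a_0=15, p_0 = 15*1 + 0 = 15, q_0 = 15*0 + 1 = 1.
  i=1: a_1=1, p_1 = 1*15 + 1 = 16, q_1 = 1*1 + 0 = 1.
  i=2: a_2=1, p_2 = 1*16 + 15 = 31, q_2 = 1*1 + 1 = 2.
  i=3: a_3=1, p_3 = 1*31 + 16 = 47, q_3 = 1*2 + 1 = 3.
  i=4: a_4=7, p_4 = 7*47 + 31 = 360, q_4 = 7*3 + 2 = 23.
  i=5: a_5=6, p_5 = 6*360 + 47 = 2207, q_5 = 6*23 + 3 = 141.
  i=6: a_6=7, p_6 = 7*2207 + 360 = 15809, q_6 = 7*141 + 23 = 1010.
  i=7: a_7=1, p_7 = 1*15809 + 2207 = 18016, q_7 = 1*1010 + 141 = 1151.
  i=8: a_8=1, p_8 = 1*18016 + 15809 = 33825, q_8 = 1*1151 + 1010 = 2161.
  i=9: a_9=1, p_9 = 1*33825 + 18016 = 51841, q_9 = 1*2161 + 1151 = 3312.
Check: 51841^2 - 245*3312^2 = 2687489281 - 2687489280 = 1, so (x, y) = (51841, 3312) solves the equation, and by the theorem it is the least positive solution.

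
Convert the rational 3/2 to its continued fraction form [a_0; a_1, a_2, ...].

[1; 2]

Run the Euclidean algorithm on 3 and 2; the successive quotients are the partial quotients a_0, a_1, ... (each step inverts the fractional part left over by the previous one):
  3 = 1*2 + 1, so a_0 = 1.
  2 = 2*1 + 0, so a_1 = 2.
The remainder reaches 0 after 2 divisions, so the expansion has 2 partial quotients, read off in order.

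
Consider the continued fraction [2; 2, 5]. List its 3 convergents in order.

Using the convergent recurrence p_i = a_i*p_{i-1} + p_{i-2}, q_i = a_i*q_{i-1} + q_{i-2} with p_{-2}=0, p_{-1}=1, q_{-2}=1, q_{-1}=0:
  i=0: a_0=2, p_0 = 2*1 + 0 = 2, q_0 = 2*0 + 1 = 1.
  i=1: a_1=2, p_1 = 2*2 + 1 = 5, q_1 = 2*1 + 0 = 2.
  i=2: a_2=5, p_2 = 5*5 + 2 = 27, q_2 = 5*2 + 1 = 11.

2/1, 5/2, 27/11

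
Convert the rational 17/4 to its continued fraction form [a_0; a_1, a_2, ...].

Run the Euclidean algorithm on 17 and 4; the successive quotients are the partial quotients a_0, a_1, ... (each step inverts the fractional part left over by the previous one):
  17 = 4*4 + 1, so a_0 = 4.
  4 = 4*1 + 0, so a_1 = 4.
The remainder reaches 0 after 2 divisions, so the expansion has 2 partial quotients, read off in order.

[4; 4]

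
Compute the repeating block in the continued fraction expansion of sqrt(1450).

[38; (12, 1, 2, 8, 8, 2, 1, 12, 76)]

Write x_i = (sqrt(1450) + m_i)/d_i with (m_0, d_0) = (0, 1). a_0 = floor(sqrt(1450)) = 38, since 38^2 = 1444 <= 1450 < 1521 = 39^2.
Iterate m_{i+1} = d_i*a_i - m_i, d_{i+1} = (1450 - m_{i+1}^2)/d_i, a_{i+1} = floor((a_0 + m_{i+1})/d_{i+1}):
  m_1 = 1*38 - 0 = 38, d_1 = (1450 - 38^2)/1 = 6/1 = 6, a_1 = floor((38 + 38)/6) = 12.
  m_2 = 6*12 - 38 = 34, d_2 = (1450 - 34^2)/6 = 294/6 = 49, a_2 = floor((38 + 34)/49) = 1.
  m_3 = 49*1 - 34 = 15, d_3 = (1450 - 15^2)/49 = 1225/49 = 25, a_3 = floor((38 + 15)/25) = 2.
  m_4 = 25*2 - 15 = 35, d_4 = (1450 - 35^2)/25 = 225/25 = 9, a_4 = floor((38 + 35)/9) = 8.
  m_5 = 9*8 - 35 = 37, d_5 = (1450 - 37^2)/9 = 81/9 = 9, a_5 = floor((38 + 37)/9) = 8.
  m_6 = 9*8 - 37 = 35, d_6 = (1450 - 35^2)/9 = 225/9 = 25, a_6 = floor((38 + 35)/25) = 2.
  m_7 = 25*2 - 35 = 15, d_7 = (1450 - 15^2)/25 = 1225/25 = 49, a_7 = floor((38 + 15)/49) = 1.
  m_8 = 49*1 - 15 = 34, d_8 = (1450 - 34^2)/49 = 294/49 = 6, a_8 = floor((38 + 34)/6) = 12.
  m_9 = 6*12 - 34 = 38, d_9 = (1450 - 38^2)/6 = 6/6 = 1, a_9 = floor((38 + 38)/1) = 76.
  m_10 = 1*76 - 38 = 38, d_10 = (1450 - 38^2)/1 = 6/1 = 6: (m_10, d_10) = (m_1, d_1) = (38, 6), so from here the quotients repeat a_1, ..., a_9; the period length is 9.
Hence the expansion of sqrt(1450) is a_0 = 38 followed by the repeating block 12, 1, 2, 8, 8, 2, 1, 12, 76 (period 9).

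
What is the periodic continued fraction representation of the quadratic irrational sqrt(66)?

[8; (8, 16)]

Write x_i = (sqrt(66) + m_i)/d_i with (m_0, d_0) = (0, 1). a_0 = floor(sqrt(66)) = 8, since 8^2 = 64 <= 66 < 81 = 9^2.
Iterate m_{i+1} = d_i*a_i - m_i, d_{i+1} = (66 - m_{i+1}^2)/d_i, a_{i+1} = floor((a_0 + m_{i+1})/d_{i+1}):
  m_1 = 1*8 - 0 = 8, d_1 = (66 - 8^2)/1 = 2/1 = 2, a_1 = floor((8 + 8)/2) = 8.
  m_2 = 2*8 - 8 = 8, d_2 = (66 - 8^2)/2 = 2/2 = 1, a_2 = floor((8 + 8)/1) = 16.
  m_3 = 1*16 - 8 = 8, d_3 = (66 - 8^2)/1 = 2/1 = 2: (m_3, d_3) = (m_1, d_1) = (8, 2), so from here the quotients repeat a_1, a_2; the period length is 2.
Hence the expansion of sqrt(66) is a_0 = 8 followed by the repeating block 8, 16 (period 2).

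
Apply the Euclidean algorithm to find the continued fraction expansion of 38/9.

[4; 4, 2]

Run the Euclidean algorithm on 38 and 9; the successive quotients are the partial quotients a_0, a_1, ... (each step inverts the fractional part left over by the previous one):
  38 = 4*9 + 2, so a_0 = 4.
  9 = 4*2 + 1, so a_1 = 4.
  2 = 2*1 + 0, so a_2 = 2.
The remainder reaches 0 after 3 divisions, so the expansion has 3 partial quotients, read off in order.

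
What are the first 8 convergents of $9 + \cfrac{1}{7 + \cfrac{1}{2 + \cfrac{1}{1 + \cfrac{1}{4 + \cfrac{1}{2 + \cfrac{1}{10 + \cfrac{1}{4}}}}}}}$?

Using the convergent recurrence p_i = a_i*p_{i-1} + p_{i-2}, q_i = a_i*q_{i-1} + q_{i-2} with p_{-2}=0, p_{-1}=1, q_{-2}=1, q_{-1}=0:
  i=0: a_0=9, p_0 = 9*1 + 0 = 9, q_0 = 9*0 + 1 = 1.
  i=1: a_1=7, p_1 = 7*9 + 1 = 64, q_1 = 7*1 + 0 = 7.
  i=2: a_2=2, p_2 = 2*64 + 9 = 137, q_2 = 2*7 + 1 = 15.
  i=3: a_3=1, p_3 = 1*137 + 64 = 201, q_3 = 1*15 + 7 = 22.
  i=4: a_4=4, p_4 = 4*201 + 137 = 941, q_4 = 4*22 + 15 = 103.
  i=5: a_5=2, p_5 = 2*941 + 201 = 2083, q_5 = 2*103 + 22 = 228.
  i=6: a_6=10, p_6 = 10*2083 + 941 = 21771, q_6 = 10*228 + 103 = 2383.
  i=7: a_7=4, p_7 = 4*21771 + 2083 = 89167, q_7 = 4*2383 + 228 = 9760.

9/1, 64/7, 137/15, 201/22, 941/103, 2083/228, 21771/2383, 89167/9760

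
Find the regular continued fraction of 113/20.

[5; 1, 1, 1, 6]

Run the Euclidean algorithm on 113 and 20; the successive quotients are the partial quotients a_0, a_1, ... (each step inverts the fractional part left over by the previous one):
  113 = 5*20 + 13, so a_0 = 5.
  20 = 1*13 + 7, so a_1 = 1.
  13 = 1*7 + 6, so a_2 = 1.
  7 = 1*6 + 1, so a_3 = 1.
  6 = 6*1 + 0, so a_4 = 6.
The remainder reaches 0 after 5 divisions, so the expansion has 5 partial quotients, read off in order.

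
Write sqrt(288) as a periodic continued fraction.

[16; (1, 32)]

Write x_i = (sqrt(288) + m_i)/d_i with (m_0, d_0) = (0, 1). a_0 = floor(sqrt(288)) = 16, since 16^2 = 256 <= 288 < 289 = 17^2.
Iterate m_{i+1} = d_i*a_i - m_i, d_{i+1} = (288 - m_{i+1}^2)/d_i, a_{i+1} = floor((a_0 + m_{i+1})/d_{i+1}):
  m_1 = 1*16 - 0 = 16, d_1 = (288 - 16^2)/1 = 32/1 = 32, a_1 = floor((16 + 16)/32) = 1.
  m_2 = 32*1 - 16 = 16, d_2 = (288 - 16^2)/32 = 32/32 = 1, a_2 = floor((16 + 16)/1) = 32.
  m_3 = 1*32 - 16 = 16, d_3 = (288 - 16^2)/1 = 32/1 = 32: (m_3, d_3) = (m_1, d_1) = (16, 32), so from here the quotients repeat a_1, a_2; the period length is 2.
Hence the expansion of sqrt(288) is a_0 = 16 followed by the repeating block 1, 32 (period 2).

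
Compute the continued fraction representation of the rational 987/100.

[9; 1, 6, 1, 2, 4]

Run the Euclidean algorithm on 987 and 100; the successive quotients are the partial quotients a_0, a_1, ... (each step inverts the fractional part left over by the previous one):
  987 = 9*100 + 87, so a_0 = 9.
  100 = 1*87 + 13, so a_1 = 1.
  87 = 6*13 + 9, so a_2 = 6.
  13 = 1*9 + 4, so a_3 = 1.
  9 = 2*4 + 1, so a_4 = 2.
  4 = 4*1 + 0, so a_5 = 4.
The remainder reaches 0 after 6 divisions, so the expansion has 6 partial quotients, read off in order.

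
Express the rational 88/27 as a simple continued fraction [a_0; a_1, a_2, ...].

[3; 3, 1, 6]

Run the Euclidean algorithm on 88 and 27; the successive quotients are the partial quotients a_0, a_1, ... (each step inverts the fractional part left over by the previous one):
  88 = 3*27 + 7, so a_0 = 3.
  27 = 3*7 + 6, so a_1 = 3.
  7 = 1*6 + 1, so a_2 = 1.
  6 = 6*1 + 0, so a_3 = 6.
The remainder reaches 0 after 4 divisions, so the expansion has 4 partial quotients, read off in order.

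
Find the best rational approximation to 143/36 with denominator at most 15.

Expand x = 143/36 as a continued fraction with the Euclidean algorithm:
  143 = 3*36 + 35, so a_0 = 3.
  36 = 1*35 + 1, so a_1 = 1.
  35 = 35*1 + 0, so a_2 = 35.
so x = [3; 1, 35].
Convergents (p_i = a_i*p_{i-1} + p_{i-2}, q_i = a_i*q_{i-1} + q_{i-2} with p_{-2}=0, p_{-1}=1, q_{-2}=1, q_{-1}=0), until the denominator exceeds 15:
  i=0: a_0=3, p_0 = 3*1 + 0 = 3, q_0 = 3*0 + 1 = 1.
  i=1: a_1=1, p_1 = 1*3 + 1 = 4, q_1 = 1*1 + 0 = 1.
  i=2: a_2=35, p_2 = 35*4 + 3 = 143, q_2 = 35*1 + 1 = 36.
q_2 = 36 > 15, so the last convergent with denominator <= 15 is p_1/q_1 = 4/1.
The closest fraction with denominator <= 15 is either p_1/q_1 or the intermediate fraction (k*p_1 + p_0)/(k*q_1 + q_0) with the largest k >= 1 whose denominator stays <= 15; these approach x as k grows, and every other convergent or intermediate fraction in range is farther away.
Largest k: floor((15 - q_0)/q_1) = floor((15 - 1)/1) = 14.
That gives (14*4 + 3)/(14*1 + 1) = 59/15.
Compare the errors: |x - 4/1| = |143*1 - 4*36|/(36*1) = 1/36, and |x - 59/15| = |143*15 - 59*36|/(36*15) = 21/540.
Cross-multiplying, 1*540 = 540 < 756 = 21*36, so 1/36 is smaller: the convergent 4/1 is closer to x than 59/15.

4/1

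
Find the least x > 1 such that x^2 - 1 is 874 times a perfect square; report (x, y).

(x, y) = (3725, 126)

First expand sqrt(874) as a continued fraction. With x_i = (sqrt(874) + m_i)/d_i and (m_0, d_0) = (0, 1): a_0 = floor(sqrt(874)) = 29, since 29^2 = 841 <= 874 < 900 = 30^2.
Iterate m_{i+1} = d_i*a_i - m_i, d_{i+1} = (874 - m_{i+1}^2)/d_i, a_{i+1} = floor((a_0 + m_{i+1})/d_{i+1}):
  m_1 = 1*29 - 0 = 29, d_1 = (874 - 29^2)/1 = 33/1 = 33, a_1 = floor((29 + 29)/33) = 1.
  m_2 = 33*1 - 29 = 4, d_2 = (874 - 4^2)/33 = 858/33 = 26, a_2 = floor((29 + 4)/26) = 1.
  m_3 = 26*1 - 4 = 22, d_3 = (874 - 22^2)/26 = 390/26 = 15, a_3 = floor((29 + 22)/15) = 3.
  m_4 = 15*3 - 22 = 23, d_4 = (874 - 23^2)/15 = 345/15 = 23, a_4 = floor((29 + 23)/23) = 2.
  m_5 = 23*2 - 23 = 23, d_5 = (874 - 23^2)/23 = 345/23 = 15, a_5 = floor((29 + 23)/15) = 3.
  m_6 = 15*3 - 23 = 22, d_6 = (874 - 22^2)/15 = 390/15 = 26, a_6 = floor((29 + 22)/26) = 1.
  m_7 = 26*1 - 22 = 4, d_7 = (874 - 4^2)/26 = 858/26 = 33, a_7 = floor((29 + 4)/33) = 1.
  m_8 = 33*1 - 4 = 29, d_8 = (874 - 29^2)/33 = 33/33 = 1, a_8 = floor((29 + 29)/1) = 58.
  m_9 = 1*58 - 29 = 29, d_9 = (874 - 29^2)/1 = 33/1 = 33: (m_9, d_9) = (m_1, d_1) = (29, 33), so from here the quotients repeat a_1, ..., a_8; the period length is 8.
So sqrt(874) = [29; (1, 1, 3, 2, 3, 1, 1, 58)] with period length k = 8.
k is even, so the fundamental solution of x^2 - 874y^2 = 1 is (p_{k-1}, q_{k-1}) = (p_7, q_7); compute convergents through index 7.
Convergents (p_i = a_i*p_{i-1} + p_{i-2}, q_i = a_i*q_{i-1} + q_{i-2} with p_{-2}=0, p_{-1}=1, q_{-2}=1, q_{-1}=0):
  i=0: a_0=29, p_0 = 29*1 + 0 = 29, q_0 = 29*0 + 1 = 1.
  i=1: a_1=1, p_1 = 1*29 + 1 = 30, q_1 = 1*1 + 0 = 1.
  i=2: a_2=1, p_2 = 1*30 + 29 = 59, q_2 = 1*1 + 1 = 2.
  i=3: a_3=3, p_3 = 3*59 + 30 = 207, q_3 = 3*2 + 1 = 7.
  i=4: a_4=2, p_4 = 2*207 + 59 = 473, q_4 = 2*7 + 2 = 16.
  i=5: a_5=3, p_5 = 3*473 + 207 = 1626, q_5 = 3*16 + 7 = 55.
  i=6: a_6=1, p_6 = 1*1626 + 473 = 2099, q_6 = 1*55 + 16 = 71.
  i=7: a_7=1, p_7 = 1*2099 + 1626 = 3725, q_7 = 1*71 + 55 = 126.
Check: 3725^2 - 874*126^2 = 13875625 - 13875624 = 1, so (x, y) = (3725, 126) solves the equation, and by the theorem it is the least positive solution.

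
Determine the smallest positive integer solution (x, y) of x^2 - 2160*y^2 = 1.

(x, y) = (119071, 2562)

First expand sqrt(2160) as a continued fraction. With x_i = (sqrt(2160) + m_i)/d_i and (m_0, d_0) = (0, 1): a_0 = floor(sqrt(2160)) = 46, since 46^2 = 2116 <= 2160 < 2209 = 47^2.
Iterate m_{i+1} = d_i*a_i - m_i, d_{i+1} = (2160 - m_{i+1}^2)/d_i, a_{i+1} = floor((a_0 + m_{i+1})/d_{i+1}):
  m_1 = 1*46 - 0 = 46, d_1 = (2160 - 46^2)/1 = 44/1 = 44, a_1 = floor((46 + 46)/44) = 2.
  m_2 = 44*2 - 46 = 42, d_2 = (2160 - 42^2)/44 = 396/44 = 9, a_2 = floor((46 + 42)/9) = 9.
  m_3 = 9*9 - 42 = 39, d_3 = (2160 - 39^2)/9 = 639/9 = 71, a_3 = floor((46 + 39)/71) = 1.
  m_4 = 71*1 - 39 = 32, d_4 = (2160 - 32^2)/71 = 1136/71 = 16, a_4 = floor((46 + 32)/16) = 4.
  m_5 = 16*4 - 32 = 32, d_5 = (2160 - 32^2)/16 = 1136/16 = 71, a_5 = floor((46 + 32)/71) = 1.
  m_6 = 71*1 - 32 = 39, d_6 = (2160 - 39^2)/71 = 639/71 = 9, a_6 = floor((46 + 39)/9) = 9.
  m_7 = 9*9 - 39 = 42, d_7 = (2160 - 42^2)/9 = 396/9 = 44, a_7 = floor((46 + 42)/44) = 2.
  m_8 = 44*2 - 42 = 46, d_8 = (2160 - 46^2)/44 = 44/44 = 1, a_8 = floor((46 + 46)/1) = 92.
  m_9 = 1*92 - 46 = 46, d_9 = (2160 - 46^2)/1 = 44/1 = 44: (m_9, d_9) = (m_1, d_1) = (46, 44), so from here the quotients repeat a_1, ..., a_8; the period length is 8.
So sqrt(2160) = [46; (2, 9, 1, 4, 1, 9, 2, 92)] with period length k = 8.
k is even, so the fundamental solution of x^2 - 2160y^2 = 1 is (p_{k-1}, q_{k-1}) = (p_7, q_7); compute convergents through index 7.
Convergents (p_i = a_i*p_{i-1} + p_{i-2}, q_i = a_i*q_{i-1} + q_{i-2} with p_{-2}=0, p_{-1}=1, q_{-2}=1, q_{-1}=0):
  i=0: a_0=46, p_0 = 46*1 + 0 = 46, q_0 = 46*0 + 1 = 1.
  i=1: a_1=2, p_1 = 2*46 + 1 = 93, q_1 = 2*1 + 0 = 2.
  i=2: a_2=9, p_2 = 9*93 + 46 = 883, q_2 = 9*2 + 1 = 19.
  i=3: a_3=1, p_3 = 1*883 + 93 = 976, q_3 = 1*19 + 2 = 21.
  i=4: a_4=4, p_4 = 4*976 + 883 = 4787, q_4 = 4*21 + 19 = 103.
  i=5: a_5=1, p_5 = 1*4787 + 976 = 5763, q_5 = 1*103 + 21 = 124.
  i=6: a_6=9, p_6 = 9*5763 + 4787 = 56654, q_6 = 9*124 + 103 = 1219.
  i=7: a_7=2, p_7 = 2*56654 + 5763 = 119071, q_7 = 2*1219 + 124 = 2562.
Check: 119071^2 - 2160*2562^2 = 14177903041 - 14177903040 = 1, so (x, y) = (119071, 2562) solves the equation, and by the theorem it is the least positive solution.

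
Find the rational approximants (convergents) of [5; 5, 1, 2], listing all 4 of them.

Using the convergent recurrence p_i = a_i*p_{i-1} + p_{i-2}, q_i = a_i*q_{i-1} + q_{i-2} with p_{-2}=0, p_{-1}=1, q_{-2}=1, q_{-1}=0:
  i=0: a_0=5, p_0 = 5*1 + 0 = 5, q_0 = 5*0 + 1 = 1.
  i=1: a_1=5, p_1 = 5*5 + 1 = 26, q_1 = 5*1 + 0 = 5.
  i=2: a_2=1, p_2 = 1*26 + 5 = 31, q_2 = 1*5 + 1 = 6.
  i=3: a_3=2, p_3 = 2*31 + 26 = 88, q_3 = 2*6 + 5 = 17.

5/1, 26/5, 31/6, 88/17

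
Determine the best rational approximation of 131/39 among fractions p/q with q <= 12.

Expand x = 131/39 as a continued fraction with the Euclidean algorithm:
  131 = 3*39 + 14, so a_0 = 3.
  39 = 2*14 + 11, so a_1 = 2.
  14 = 1*11 + 3, so a_2 = 1.
  11 = 3*3 + 2, so a_3 = 3.
  3 = 1*2 + 1, so a_4 = 1.
  2 = 2*1 + 0, so a_5 = 2.
so x = [3; 2, 1, 3, 1, 2].
Convergents (p_i = a_i*p_{i-1} + p_{i-2}, q_i = a_i*q_{i-1} + q_{i-2} with p_{-2}=0, p_{-1}=1, q_{-2}=1, q_{-1}=0), until the denominator exceeds 12:
  i=0: a_0=3, p_0 = 3*1 + 0 = 3, q_0 = 3*0 + 1 = 1.
  i=1: a_1=2, p_1 = 2*3 + 1 = 7, q_1 = 2*1 + 0 = 2.
  i=2: a_2=1, p_2 = 1*7 + 3 = 10, q_2 = 1*2 + 1 = 3.
  i=3: a_3=3, p_3 = 3*10 + 7 = 37, q_3 = 3*3 + 2 = 11.
  i=4: a_4=1, p_4 = 1*37 + 10 = 47, q_4 = 1*11 + 3 = 14.
q_4 = 14 > 12, so the last convergent with denominator <= 12 is p_3/q_3 = 37/11.
The closest fraction with denominator <= 12 is either p_3/q_3 or the intermediate fraction (k*p_3 + p_2)/(k*q_3 + q_2) with the largest k >= 1 whose denominator stays <= 12; these approach x as k grows, and every other convergent or intermediate fraction in range is farther away.
Largest k: floor((12 - q_2)/q_3) = floor((12 - 3)/11) = 0.
Since k = 0, no intermediate fraction beyond p_3/q_3 has denominator <= 12, so the convergent 37/11 is the closest (its error is |131*11 - 37*39|/(39*11) = 2/429).

37/11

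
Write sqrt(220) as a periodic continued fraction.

[14; (1, 4, 1, 28)]

Write x_i = (sqrt(220) + m_i)/d_i with (m_0, d_0) = (0, 1). a_0 = floor(sqrt(220)) = 14, since 14^2 = 196 <= 220 < 225 = 15^2.
Iterate m_{i+1} = d_i*a_i - m_i, d_{i+1} = (220 - m_{i+1}^2)/d_i, a_{i+1} = floor((a_0 + m_{i+1})/d_{i+1}):
  m_1 = 1*14 - 0 = 14, d_1 = (220 - 14^2)/1 = 24/1 = 24, a_1 = floor((14 + 14)/24) = 1.
  m_2 = 24*1 - 14 = 10, d_2 = (220 - 10^2)/24 = 120/24 = 5, a_2 = floor((14 + 10)/5) = 4.
  m_3 = 5*4 - 10 = 10, d_3 = (220 - 10^2)/5 = 120/5 = 24, a_3 = floor((14 + 10)/24) = 1.
  m_4 = 24*1 - 10 = 14, d_4 = (220 - 14^2)/24 = 24/24 = 1, a_4 = floor((14 + 14)/1) = 28.
  m_5 = 1*28 - 14 = 14, d_5 = (220 - 14^2)/1 = 24/1 = 24: (m_5, d_5) = (m_1, d_1) = (14, 24), so from here the quotients repeat a_1, ..., a_4; the period length is 4.
Hence the expansion of sqrt(220) is a_0 = 14 followed by the repeating block 1, 4, 1, 28 (period 4).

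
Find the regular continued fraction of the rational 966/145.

[6; 1, 1, 1, 23, 2]

Run the Euclidean algorithm on 966 and 145; the successive quotients are the partial quotients a_0, a_1, ... (each step inverts the fractional part left over by the previous one):
  966 = 6*145 + 96, so a_0 = 6.
  145 = 1*96 + 49, so a_1 = 1.
  96 = 1*49 + 47, so a_2 = 1.
  49 = 1*47 + 2, so a_3 = 1.
  47 = 23*2 + 1, so a_4 = 23.
  2 = 2*1 + 0, so a_5 = 2.
The remainder reaches 0 after 6 divisions, so the expansion has 6 partial quotients, read off in order.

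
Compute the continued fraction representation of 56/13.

Run the Euclidean algorithm on 56 and 13; the successive quotients are the partial quotients a_0, a_1, ... (each step inverts the fractional part left over by the previous one):
  56 = 4*13 + 4, so a_0 = 4.
  13 = 3*4 + 1, so a_1 = 3.
  4 = 4*1 + 0, so a_2 = 4.
The remainder reaches 0 after 3 divisions, so the expansion has 3 partial quotients, read off in order.

[4; 3, 4]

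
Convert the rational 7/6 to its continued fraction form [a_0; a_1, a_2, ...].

Run the Euclidean algorithm on 7 and 6; the successive quotients are the partial quotients a_0, a_1, ... (each step inverts the fractional part left over by the previous one):
  7 = 1*6 + 1, so a_0 = 1.
  6 = 6*1 + 0, so a_1 = 6.
The remainder reaches 0 after 2 divisions, so the expansion has 2 partial quotients, read off in order.

[1; 6]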